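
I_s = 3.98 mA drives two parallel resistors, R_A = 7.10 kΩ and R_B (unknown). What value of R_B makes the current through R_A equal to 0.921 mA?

The fraction through R_A equals R_B/(R_A+R_B).
With f = 0.2314, R_B = R_A · f/(1−f) = 7.10 × 0.3011 = 2.138 kΩ.

R_B ≈ 2.14 kΩ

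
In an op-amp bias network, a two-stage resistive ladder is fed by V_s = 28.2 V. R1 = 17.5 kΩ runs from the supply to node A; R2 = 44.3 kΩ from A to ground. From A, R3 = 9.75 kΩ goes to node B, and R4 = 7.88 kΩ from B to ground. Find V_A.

Node A sees R2 in parallel with the series input of stage 2, R3 + R4 = 17.63 kΩ.
Effective lower resistance at A: R2 ‖ 17.63 = 12.61 kΩ.
V_A = 28.2 × 12.61/(17.5 + 12.61) = 11.81 V.

V_A ≈ 11.8 V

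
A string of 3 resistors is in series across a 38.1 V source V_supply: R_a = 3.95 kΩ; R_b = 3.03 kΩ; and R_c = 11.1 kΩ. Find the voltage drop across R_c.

ΣR = 3.95 + 3.03 + 11.1 = 18.08 kΩ.
By the voltage-divider rule, V = 38.1 × 11.10/18.08 = 23.39 V.

V ≈ 23.4 V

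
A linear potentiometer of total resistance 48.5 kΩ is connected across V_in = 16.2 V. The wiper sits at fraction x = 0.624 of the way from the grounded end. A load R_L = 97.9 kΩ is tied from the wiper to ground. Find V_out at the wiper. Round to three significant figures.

V_out ≈ 9.06 V

The pot divides into 18.24 kΩ above the wiper and 30.26 kΩ below.
Lower segment in parallel with the load: 30.26 ‖ 97.9 = 23.12 kΩ.
V_out = 16.2 × 23.12/(18.24 + 23.12) = 9.056 V.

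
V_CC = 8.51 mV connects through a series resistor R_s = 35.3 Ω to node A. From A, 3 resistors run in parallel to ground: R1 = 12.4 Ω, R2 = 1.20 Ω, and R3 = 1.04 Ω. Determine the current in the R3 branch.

Combine the parallel branches: R_p = (1/12.4 + 1/1.20 + 1/1.04)⁻¹ = 0.5332 Ω.
V_A = 8.51 × 0.5332/35.83 = 0.1266 mV.
I(R3) = V_A / R3 = 0.1266/1.04 = 0.1218 mA.

I ≈ 0.122 mA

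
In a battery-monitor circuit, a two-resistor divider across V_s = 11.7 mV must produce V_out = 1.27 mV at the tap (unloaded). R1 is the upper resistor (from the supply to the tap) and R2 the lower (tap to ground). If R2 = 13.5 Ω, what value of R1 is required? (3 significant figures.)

Required fraction k = V_out/V_s = 0.1085.
So R1 = R2 · (V_s/V_out − 1) = 13.5 × (11.7/1.27 − 1) = 13.5 × 8.213 = 110.9 Ω.

R1 ≈ 111 Ω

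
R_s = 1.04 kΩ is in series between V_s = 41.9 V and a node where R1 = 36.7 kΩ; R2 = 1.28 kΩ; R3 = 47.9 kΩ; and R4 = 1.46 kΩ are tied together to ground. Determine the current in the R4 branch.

Parallel bank: R_p = 1/(1/36.7 + 1/1.28 + 1/47.9 + 1/1.46) = 0.6604 kΩ.
V_A by voltage divider: V_A = 41.9 × 0.6604/(1.04 + 0.6604) = 16.27 V.
Branch current I = V_A/R4 = 16.27/1.46 = 11.15 mA.
(Equivalently: I_total = 24.64 mA, then current-divider fraction G_k/ΣG = 0.4523.)

I ≈ 11.1 mA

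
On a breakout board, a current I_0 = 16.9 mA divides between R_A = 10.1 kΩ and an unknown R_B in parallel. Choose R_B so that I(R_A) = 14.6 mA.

R_B ≈ 64.1 kΩ

Two-branch current divider: I_A = I_0 · R_B/(R_A + R_B).
14.6/16.9 = R_B/(R_A + R_B) → R_B = R_A · (0.8639)/(1 − 0.8639) = 10.1 × 6.348 = 64.11 kΩ.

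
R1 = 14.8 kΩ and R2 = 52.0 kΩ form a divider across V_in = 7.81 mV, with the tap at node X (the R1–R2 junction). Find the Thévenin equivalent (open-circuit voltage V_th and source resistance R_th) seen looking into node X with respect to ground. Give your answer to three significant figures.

V_th ≈ 6.08 mV, R_th ≈ 11.5 kΩ

Open-circuit (no load on X): V_th = V_in · R2/(R1 + R2) = 7.81 × 52.0/(14.80 + 52.0) = 6.080 mV.
Zeroing V_in shorts the top of R1 to ground, so R_th = R1 ‖ R2 = 11.52 kΩ.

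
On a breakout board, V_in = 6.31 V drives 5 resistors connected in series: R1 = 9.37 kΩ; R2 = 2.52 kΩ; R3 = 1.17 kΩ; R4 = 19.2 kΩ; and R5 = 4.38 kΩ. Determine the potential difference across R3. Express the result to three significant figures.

ΣR = 9.37 + 2.52 + 1.17 + 19.2 + 4.38 = 36.64 kΩ.
V = V_in · R/ΣR = 6.31 × 0.03193 = 0.2015 V.

V ≈ 0.201 V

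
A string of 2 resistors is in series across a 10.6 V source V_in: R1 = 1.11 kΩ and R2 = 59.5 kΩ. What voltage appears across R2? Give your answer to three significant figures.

Series total: ΣR = 1.11 + 59.5 = 60.61 kΩ.
Voltage divider: V = V_in · (59.50 / 60.61) = 10.6 × 0.9817 = 10.41 V.

V ≈ 10.4 V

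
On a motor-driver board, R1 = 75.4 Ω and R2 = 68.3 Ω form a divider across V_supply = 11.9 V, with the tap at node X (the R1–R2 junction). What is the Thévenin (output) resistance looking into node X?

R_th ≈ 35.8 Ω

With V_supply suppressed (replaced by a short), R_th = R1 ‖ R2 = (75.40 × 68.3)/(75.40 + 68.3) = 35.84 Ω.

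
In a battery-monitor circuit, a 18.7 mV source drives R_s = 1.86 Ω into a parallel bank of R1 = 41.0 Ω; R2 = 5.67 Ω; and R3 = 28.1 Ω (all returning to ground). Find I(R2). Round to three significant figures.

Equivalent of the parallel group: R_p = 4.231 Ω.
V_A by voltage divider: V_A = 18.7 × 4.231/(1.86 + 4.231) = 12.99 mV.
Branch current I = V_A/R2 = 12.99/5.67 = 2.291 mA.
(Check via current divider: I_total = 3.070 mA; share G_k/ΣG = 0.7462 → same result.)

I ≈ 2.29 mA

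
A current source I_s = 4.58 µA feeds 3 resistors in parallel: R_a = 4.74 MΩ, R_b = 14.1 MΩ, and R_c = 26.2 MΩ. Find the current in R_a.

I ≈ 3.02 µA

Total conductance ΣG = 1/4.74 + 1/14.1 + 1/26.2 = 0.3201 (units of 1/MΩ).
R_a takes the fraction G_k/ΣG = 0.2110/0.3201 = 0.6592, so I = 4.58 × 0.6592 = 3.019 µA.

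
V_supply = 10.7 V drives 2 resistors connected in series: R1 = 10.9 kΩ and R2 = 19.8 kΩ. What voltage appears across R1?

Total series resistance ΣR = 10.9 + 19.8 = 30.70 kΩ.
Voltage divider: V = V_supply · (10.90 / 30.70) = 10.7 × 0.3550 = 3.799 V.

V ≈ 3.80 V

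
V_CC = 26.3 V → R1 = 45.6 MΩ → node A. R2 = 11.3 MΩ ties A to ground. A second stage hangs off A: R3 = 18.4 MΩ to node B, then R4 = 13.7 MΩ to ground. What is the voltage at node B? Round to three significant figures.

Looking into the second stage from A: R3 + R4 = 32.10 MΩ appears in parallel with R2.
Effective lower resistance at A: R2 ‖ 32.10 = 8.358 MΩ.
So V_A = 26.3 × 0.1549 = 4.074 V.
V_B = V_A × 0.4268 = 1.739 V.

V_B ≈ 1.74 V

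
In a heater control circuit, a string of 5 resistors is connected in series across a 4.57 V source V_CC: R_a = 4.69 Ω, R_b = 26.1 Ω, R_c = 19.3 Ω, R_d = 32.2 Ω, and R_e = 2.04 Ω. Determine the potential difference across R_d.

ΣR = 4.69 + 26.1 + 19.3 + 32.2 + 2.04 = 84.33 Ω.
V = V_CC · R/ΣR = 4.57 × 0.3818 = 1.745 V.

V ≈ 1.74 V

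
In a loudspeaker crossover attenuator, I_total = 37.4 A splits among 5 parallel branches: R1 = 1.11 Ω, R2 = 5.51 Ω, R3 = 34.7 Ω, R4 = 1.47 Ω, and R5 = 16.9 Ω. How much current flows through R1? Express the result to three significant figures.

I ≈ 18.2 A

Conductances: ΣG = 1/1.11 + 1/5.51 + 1/34.7 + 1/1.47 + 1/16.9 = 1.851 (1/Ω).
R1 takes the fraction G_k/ΣG = 0.9009/1.851 = 0.4868, so I = 37.4 × 0.4868 = 18.21 A.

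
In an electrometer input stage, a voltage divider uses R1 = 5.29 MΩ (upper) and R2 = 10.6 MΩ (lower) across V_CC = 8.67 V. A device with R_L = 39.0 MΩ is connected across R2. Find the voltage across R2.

V_out ≈ 5.30 V

R2 ‖ R_L = (10.6 × 39.0)/(10.6 + 39.0) = 8.335 MΩ.
Voltage divider with the loaded lower leg: V_out = 8.67 × 8.335/(5.29 + 8.335) = 8.67 × 0.6117 = 5.304 V.
(Unloaded it would be 5.78 V; the load pulls it down.)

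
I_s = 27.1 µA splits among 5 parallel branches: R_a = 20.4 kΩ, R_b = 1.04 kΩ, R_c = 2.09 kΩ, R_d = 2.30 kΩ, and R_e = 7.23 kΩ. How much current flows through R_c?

ΣG = 1/20.4 + 1/1.04 + 1/2.09 + 1/2.30 + 1/7.23 = 2.062.
R_c takes the fraction G_k/ΣG = 0.4785/2.062 = 0.2320, so I = 27.1 × 0.2320 = 6.288 µA.

I ≈ 6.29 µA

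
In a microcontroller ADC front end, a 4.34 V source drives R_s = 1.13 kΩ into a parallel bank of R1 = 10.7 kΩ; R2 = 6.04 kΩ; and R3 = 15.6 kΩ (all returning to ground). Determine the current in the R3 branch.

I ≈ 0.204 mA

Parallel bank: R_p = 1/(1/10.7 + 1/6.04 + 1/15.6) = 3.095 kΩ.
V_A = 4.34 × 3.095/4.225 = 3.179 V.
I(R3) = V_A / R3 = 3.179/15.6 = 0.2038 mA.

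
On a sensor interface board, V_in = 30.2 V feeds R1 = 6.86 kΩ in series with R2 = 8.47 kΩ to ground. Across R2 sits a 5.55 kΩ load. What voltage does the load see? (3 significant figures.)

V_out ≈ 9.91 V

R2 ‖ R_L = (8.47 × 5.55)/(8.47 + 5.55) = 3.353 kΩ.
Then V_out = V_in · R2'/(R1 + R2') = 30.2 × 3.353/10.21 = 9.915 V.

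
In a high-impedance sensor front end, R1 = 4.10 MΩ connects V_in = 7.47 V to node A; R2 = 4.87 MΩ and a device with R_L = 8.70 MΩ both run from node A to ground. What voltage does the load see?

R2 ‖ R_L = (4.87 × 8.70)/(4.87 + 8.70) = 3.122 MΩ.
Voltage divider with the loaded lower leg: V_out = 7.47 × 3.122/(4.10 + 3.122) = 7.47 × 0.4323 = 3.229 V.
(Unloaded it would be 4.06 V; the load pulls it down.)

V_out ≈ 3.23 V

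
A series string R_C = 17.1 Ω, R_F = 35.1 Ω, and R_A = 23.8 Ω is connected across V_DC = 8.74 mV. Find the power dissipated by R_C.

ΣR = 76.00 Ω → I = 8.74/76.00 = 0.1150 mA.
V(R_C) = I·R = 1.967 mV; P = V·I = 1.967 × 0.1150 = 0.2261 µW.

P ≈ 0.226 µW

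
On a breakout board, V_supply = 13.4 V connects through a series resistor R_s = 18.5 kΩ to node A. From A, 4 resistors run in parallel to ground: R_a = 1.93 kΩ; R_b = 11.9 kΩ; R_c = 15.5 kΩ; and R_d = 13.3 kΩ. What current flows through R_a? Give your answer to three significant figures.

I ≈ 0.472 mA

Parallel bank: R_p = 1/(1/1.93 + 1/11.9 + 1/15.5 + 1/13.3) = 1.348 kΩ.
V_A by voltage divider: V_A = 13.4 × 1.348/(18.5 + 1.348) = 0.9100 V.
I(R_a) = V_A / R_a = 0.9100/1.93 = 0.4715 mA.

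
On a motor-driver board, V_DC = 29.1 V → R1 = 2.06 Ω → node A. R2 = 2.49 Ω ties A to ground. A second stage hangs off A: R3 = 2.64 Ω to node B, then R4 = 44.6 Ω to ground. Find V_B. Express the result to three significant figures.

V_B ≈ 14.7 V

Node A sees R2 in parallel with the series input of stage 2, R3 + R4 = 47.24 Ω.
R2 ‖ (R3+R4) = 2.365 Ω.
So V_A = 29.1 × 0.5345 = 15.55 V.
Stage 2 is unloaded, so V_B = V_A · R4/(R3+R4) = 15.55 × 44.6/47.24 = 14.68 V.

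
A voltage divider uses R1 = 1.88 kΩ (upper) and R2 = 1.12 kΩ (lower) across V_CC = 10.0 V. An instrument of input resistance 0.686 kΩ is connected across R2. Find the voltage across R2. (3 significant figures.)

V_out ≈ 1.85 V

The load sits in parallel with R2, giving an effective lower resistance R2' = R2·R_L/(R2+R_L) = 0.4254 kΩ.
Then V_out = V_CC · R2'/(R1 + R2') = 10.0 × 0.4254/2.305 = 1.845 V.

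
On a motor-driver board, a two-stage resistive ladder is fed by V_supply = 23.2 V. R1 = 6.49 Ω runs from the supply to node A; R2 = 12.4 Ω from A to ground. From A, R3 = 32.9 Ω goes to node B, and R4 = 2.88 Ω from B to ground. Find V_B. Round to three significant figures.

V_B ≈ 1.10 V

Looking into the second stage from A: R3 + R4 = 35.78 Ω appears in parallel with R2.
R2 ‖ (R3+R4) = 9.209 Ω.
So V_A = 23.2 × 0.5866 = 13.61 V.
Then the unloaded second divider: V_B = V_A × R4/(R3+R4) = 13.61 × 0.08049 = 1.095 V.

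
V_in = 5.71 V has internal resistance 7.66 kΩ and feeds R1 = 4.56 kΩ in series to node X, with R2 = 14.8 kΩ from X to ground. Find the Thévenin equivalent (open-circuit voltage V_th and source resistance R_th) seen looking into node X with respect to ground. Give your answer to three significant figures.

R1' = 7.66 + 4.56 = 12.22 kΩ (source resistance + R1).
With X open, the divider is unloaded: V_th = 5.71 × 14.8/27.02 = 3.128 V.
Zeroing V_in shorts the top of R1' to ground, so R_th = R1' ‖ R2 = 6.693 kΩ.

V_th ≈ 3.13 V, R_th ≈ 6.69 kΩ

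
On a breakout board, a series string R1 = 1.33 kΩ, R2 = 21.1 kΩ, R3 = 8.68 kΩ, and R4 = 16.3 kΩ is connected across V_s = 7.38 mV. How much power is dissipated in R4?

P ≈ 0.395 nW

ΣR = 47.41 kΩ → I = 7.38/47.41 = 0.1557 µA.
P = I²R = 0.02423 × 16.3 = 0.3950 nW.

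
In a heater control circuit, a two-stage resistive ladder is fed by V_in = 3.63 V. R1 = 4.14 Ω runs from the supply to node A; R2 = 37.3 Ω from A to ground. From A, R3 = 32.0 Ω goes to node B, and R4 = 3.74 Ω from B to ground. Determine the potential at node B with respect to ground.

V_B ≈ 0.310 V

Node A sees R2 in parallel with the series input of stage 2, R3 + R4 = 35.74 Ω.
Effective lower resistance at A: R2 ‖ 35.74 = 18.25 Ω.
V_A = 3.63 × 18.25/(4.14 + 18.25) = 2.959 V.
V_B = V_A × 0.1046 = 0.3096 V.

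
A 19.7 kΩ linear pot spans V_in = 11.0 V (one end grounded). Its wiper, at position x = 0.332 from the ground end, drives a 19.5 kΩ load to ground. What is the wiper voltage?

Lower segment x·R_p = 6.540 kΩ; upper segment (1−x)·R_p = 13.16 kΩ.
R_L loads the lower segment: effective lower R = 4.898 kΩ.
Loaded-divider output: V_out = 11.0 × 0.2712 = 2.984 V.
(Unloaded: V_out = x·V_in = 3.65 V.)

V_out ≈ 2.98 V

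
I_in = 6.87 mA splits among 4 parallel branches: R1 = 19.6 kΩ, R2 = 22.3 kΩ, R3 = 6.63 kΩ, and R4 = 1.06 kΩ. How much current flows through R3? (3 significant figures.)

Conductances: ΣG = 1/19.6 + 1/22.3 + 1/6.63 + 1/1.06 = 1.190 (1/kΩ).
Current divider: I(R3) = I_in · G_k/ΣG = 6.87 × (0.1508/1.190) = 6.87 × 0.1267 = 0.8707 mA.

I ≈ 0.871 mA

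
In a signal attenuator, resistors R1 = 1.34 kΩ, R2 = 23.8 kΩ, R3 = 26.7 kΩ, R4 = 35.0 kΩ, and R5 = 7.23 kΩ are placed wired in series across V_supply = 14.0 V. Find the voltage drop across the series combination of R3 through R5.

Total series resistance ΣR = 1.34 + 23.8 + 26.7 + 35.0 + 7.23 = 94.07 kΩ.
R_{R3..R5} = 26.7 + 35.0 + 7.23 = 68.93 kΩ.
V = V_supply · R/ΣR = 14.0 × 0.7328 = 10.26 V.

V ≈ 10.3 V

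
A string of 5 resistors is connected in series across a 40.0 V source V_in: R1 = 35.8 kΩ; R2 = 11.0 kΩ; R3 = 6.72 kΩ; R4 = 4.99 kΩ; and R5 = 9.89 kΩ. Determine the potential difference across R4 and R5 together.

Total series resistance ΣR = 35.8 + 11.0 + 6.72 + 4.99 + 9.89 = 68.40 kΩ.
R_{R4..R5} = 4.99 + 9.89 = 14.88 kΩ.
Voltage divider: V = V_in · (14.88 / 68.40) = 40.0 × 0.2175 = 8.702 V.

V ≈ 8.70 V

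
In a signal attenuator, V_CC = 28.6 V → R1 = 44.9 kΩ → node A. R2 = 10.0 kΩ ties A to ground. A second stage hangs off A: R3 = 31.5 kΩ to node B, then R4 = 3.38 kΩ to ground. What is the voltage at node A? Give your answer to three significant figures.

V_A ≈ 4.22 V

Node A sees R2 in parallel with the series input of stage 2, R3 + R4 = 34.88 kΩ.
R2 ‖ (R3+R4) = 7.772 kΩ.
V_A = 28.6 × 7.772/(44.9 + 7.772) = 4.220 V.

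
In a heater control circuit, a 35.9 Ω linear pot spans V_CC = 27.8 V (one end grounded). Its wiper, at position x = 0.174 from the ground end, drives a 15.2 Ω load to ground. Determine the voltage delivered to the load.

Split the track: R_lower = x·R_p = 6.247 Ω, R_upper = (1−x)·R_p = 29.65 Ω.
Lower segment in parallel with the load: 6.247 ‖ 15.2 = 4.427 Ω.
Loaded-divider output: V_out = 27.8 × 0.1299 = 3.611 V.

V_out ≈ 3.61 V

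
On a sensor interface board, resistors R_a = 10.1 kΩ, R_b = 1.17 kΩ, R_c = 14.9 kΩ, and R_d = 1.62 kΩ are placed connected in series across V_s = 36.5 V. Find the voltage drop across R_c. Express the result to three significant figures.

V ≈ 19.6 V

Series total: ΣR = 10.1 + 1.17 + 14.9 + 1.62 = 27.79 kΩ.
By the voltage-divider rule, V = 36.5 × 14.90/27.79 = 19.57 V.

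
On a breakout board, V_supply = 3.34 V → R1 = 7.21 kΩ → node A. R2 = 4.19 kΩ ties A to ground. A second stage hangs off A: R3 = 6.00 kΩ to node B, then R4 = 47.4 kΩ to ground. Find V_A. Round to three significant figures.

The second stage (R3 + R4 = 53.40 kΩ) loads node A in parallel with R2.
R2 ‖ (R3+R4) = 3.885 kΩ.
So V_A = 3.34 × 0.3502 = 1.170 V.

V_A ≈ 1.17 V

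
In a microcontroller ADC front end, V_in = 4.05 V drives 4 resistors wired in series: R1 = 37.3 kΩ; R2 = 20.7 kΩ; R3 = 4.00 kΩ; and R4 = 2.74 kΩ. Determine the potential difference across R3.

Total series resistance ΣR = 37.3 + 20.7 + 4.00 + 2.74 = 64.74 kΩ.
Voltage divider: V = V_in · (4.000 / 64.74) = 4.05 × 0.06179 = 0.2502 V.

V ≈ 0.250 V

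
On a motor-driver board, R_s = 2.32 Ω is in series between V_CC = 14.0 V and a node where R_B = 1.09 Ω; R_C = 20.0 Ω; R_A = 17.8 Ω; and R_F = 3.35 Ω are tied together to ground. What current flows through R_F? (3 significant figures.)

Combine the parallel branches: R_p = (1/1.09 + 1/20.0 + 1/17.8 + 1/3.35)⁻¹ = 0.7564 Ω.
V_A = 14.0 × 0.7564/3.076 = 3.442 V.
Branch current I = V_A/R_F = 3.442/3.35 = 1.027 A.
(Check via current divider: I_total = 4.551 A; share G_k/ΣG = 0.2258 → same result.)

I ≈ 1.03 A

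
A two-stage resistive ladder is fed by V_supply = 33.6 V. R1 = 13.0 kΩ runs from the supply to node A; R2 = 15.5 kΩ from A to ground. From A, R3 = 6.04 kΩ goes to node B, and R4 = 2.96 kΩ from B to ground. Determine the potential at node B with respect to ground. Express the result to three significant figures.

Node A sees R2 in parallel with the series input of stage 2, R3 + R4 = 9.000 kΩ.
R2 ‖ (R3+R4) = 5.694 kΩ.
V_A = 33.6 × 5.694/(13.0 + 5.694) = 10.23 V.
V_B = V_A × 0.3289 = 3.366 V.

V_B ≈ 3.37 V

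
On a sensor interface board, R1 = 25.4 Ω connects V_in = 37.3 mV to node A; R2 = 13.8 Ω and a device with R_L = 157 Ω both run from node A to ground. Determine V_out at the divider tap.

First combine the lower leg with the load: R2 ‖ R_L = 12.69 Ω.
Now apply the divider: V_out = 37.3 × 0.3331 = 12.42 mV.

V_out ≈ 12.4 mV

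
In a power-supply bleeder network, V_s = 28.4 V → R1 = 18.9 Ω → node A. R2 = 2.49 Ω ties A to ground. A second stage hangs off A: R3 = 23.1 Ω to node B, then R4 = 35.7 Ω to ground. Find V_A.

V_A ≈ 3.19 V

Looking into the second stage from A: R3 + R4 = 58.80 Ω appears in parallel with R2.
R2 ‖ (R3+R4) = 2.389 Ω.
V_A = 28.4 × 2.389/(18.9 + 2.389) = 3.187 V.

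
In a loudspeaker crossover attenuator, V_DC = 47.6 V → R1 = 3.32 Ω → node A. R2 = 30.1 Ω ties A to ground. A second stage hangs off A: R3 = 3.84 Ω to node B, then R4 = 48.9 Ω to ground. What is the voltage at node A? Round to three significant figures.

Node A sees R2 in parallel with the series input of stage 2, R3 + R4 = 52.74 Ω.
R2 ‖ (R3+R4) = 19.16 Ω.
V_A = 47.6 × 19.16/(3.32 + 19.16) = 40.57 V.

V_A ≈ 40.6 V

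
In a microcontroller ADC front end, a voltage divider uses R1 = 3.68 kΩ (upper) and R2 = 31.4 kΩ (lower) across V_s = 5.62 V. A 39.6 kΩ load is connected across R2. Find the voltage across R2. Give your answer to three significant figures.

V_out ≈ 4.64 V

The load sits in parallel with R2, giving an effective lower resistance R2' = R2·R_L/(R2+R_L) = 17.51 kΩ.
Voltage divider with the loaded lower leg: V_out = 5.62 × 17.51/(3.68 + 17.51) = 5.62 × 0.8264 = 4.644 V.
(Unloaded it would be 5.03 V; the load pulls it down.)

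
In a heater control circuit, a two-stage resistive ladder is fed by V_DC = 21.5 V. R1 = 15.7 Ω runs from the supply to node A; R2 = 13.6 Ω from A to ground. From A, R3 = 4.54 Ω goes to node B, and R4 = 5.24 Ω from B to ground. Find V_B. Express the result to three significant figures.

Node A sees R2 in parallel with the series input of stage 2, R3 + R4 = 9.780 Ω.
R2 ‖ (R3+R4) = 5.689 Ω.
First divider: V_A = V_DC · 5.689/(15.7 + 5.689) = 5.718 V.
Then the unloaded second divider: V_B = V_A × R4/(R3+R4) = 5.718 × 0.5358 = 3.064 V.

V_B ≈ 3.06 V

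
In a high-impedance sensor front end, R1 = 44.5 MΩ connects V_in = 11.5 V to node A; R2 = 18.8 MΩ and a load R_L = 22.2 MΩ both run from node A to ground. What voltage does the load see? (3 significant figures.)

First combine the lower leg with the load: R2 ‖ R_L = 10.18 MΩ.
Then V_out = V_in · R2'/(R1 + R2') = 11.5 × 10.18/54.68 = 2.141 V.

V_out ≈ 2.14 V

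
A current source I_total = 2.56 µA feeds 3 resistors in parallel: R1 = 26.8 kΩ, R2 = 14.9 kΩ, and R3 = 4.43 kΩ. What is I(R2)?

I ≈ 0.520 µA

Total conductance ΣG = 1/26.8 + 1/14.9 + 1/4.43 = 0.3302 (units of 1/kΩ).
Current divider: I(R2) = I_total · G_k/ΣG = 2.56 × (0.06711/0.3302) = 2.56 × 0.2033 = 0.5204 µA.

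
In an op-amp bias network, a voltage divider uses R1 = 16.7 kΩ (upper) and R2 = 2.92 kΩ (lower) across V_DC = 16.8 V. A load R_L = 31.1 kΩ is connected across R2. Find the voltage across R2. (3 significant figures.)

The load sits in parallel with R2, giving an effective lower resistance R2' = R2·R_L/(R2+R_L) = 2.669 kΩ.
Voltage divider with the loaded lower leg: V_out = 16.8 × 2.669/(16.7 + 2.669) = 16.8 × 0.1378 = 2.315 V.
(Unloaded it would be 2.50 V; the load pulls it down.)

V_out ≈ 2.32 V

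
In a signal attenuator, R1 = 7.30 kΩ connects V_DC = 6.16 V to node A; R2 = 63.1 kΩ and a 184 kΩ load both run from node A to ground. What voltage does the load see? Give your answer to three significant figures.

V_out ≈ 5.33 V

The load sits in parallel with R2, giving an effective lower resistance R2' = R2·R_L/(R2+R_L) = 46.99 kΩ.
Voltage divider with the loaded lower leg: V_out = 6.16 × 46.99/(7.30 + 46.99) = 6.16 × 0.8655 = 5.332 V.
(Unloaded it would be 5.52 V; the load pulls it down.)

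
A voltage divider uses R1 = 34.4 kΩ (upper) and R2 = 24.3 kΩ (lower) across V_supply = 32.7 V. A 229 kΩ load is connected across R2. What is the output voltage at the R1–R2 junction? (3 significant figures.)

V_out ≈ 12.7 V

R2 ‖ R_L = (24.3 × 229)/(24.3 + 229) = 21.97 kΩ.
Now apply the divider: V_out = 32.7 × 0.3897 = 12.74 V.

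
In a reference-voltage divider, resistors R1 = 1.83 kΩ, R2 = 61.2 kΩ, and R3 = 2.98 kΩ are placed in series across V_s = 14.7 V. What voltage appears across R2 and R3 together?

V ≈ 14.3 V

ΣR = 1.83 + 61.2 + 2.98 = 66.01 kΩ.
R_{R2..R3} = 61.2 + 2.98 = 64.18 kΩ.
V = V_s · R/ΣR = 14.7 × 0.9723 = 14.29 V.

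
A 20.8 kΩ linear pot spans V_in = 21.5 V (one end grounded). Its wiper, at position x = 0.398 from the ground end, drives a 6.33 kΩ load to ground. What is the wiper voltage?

V_out ≈ 4.79 V

Lower segment x·R_p = 8.278 kΩ; upper segment (1−x)·R_p = 12.52 kΩ.
R_L loads the lower segment: effective lower R = 3.587 kΩ.
Then V_out = V_in · 3.587/(12.52 + 3.587) = 4.788 V.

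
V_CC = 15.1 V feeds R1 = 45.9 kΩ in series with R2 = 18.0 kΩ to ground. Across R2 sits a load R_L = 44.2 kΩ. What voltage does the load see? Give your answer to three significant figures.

The load sits in parallel with R2, giving an effective lower resistance R2' = R2·R_L/(R2+R_L) = 12.79 kΩ.
Voltage divider with the loaded lower leg: V_out = 15.1 × 12.79/(45.9 + 12.79) = 15.1 × 0.2179 = 3.291 V.
(Unloaded it would be 4.25 V; the load pulls it down.)

V_out ≈ 3.29 V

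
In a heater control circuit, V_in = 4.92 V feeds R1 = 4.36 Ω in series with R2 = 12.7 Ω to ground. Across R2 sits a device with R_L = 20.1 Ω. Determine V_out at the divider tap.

V_out ≈ 3.15 V

The load sits in parallel with R2, giving an effective lower resistance R2' = R2·R_L/(R2+R_L) = 7.783 Ω.
Voltage divider with the loaded lower leg: V_out = 4.92 × 7.783/(4.36 + 7.783) = 4.92 × 0.6409 = 3.153 V.
(Unloaded it would be 3.66 V; the load pulls it down.)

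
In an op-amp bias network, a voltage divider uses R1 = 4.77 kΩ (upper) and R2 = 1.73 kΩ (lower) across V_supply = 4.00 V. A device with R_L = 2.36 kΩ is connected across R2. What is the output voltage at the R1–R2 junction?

The load sits in parallel with R2, giving an effective lower resistance R2' = R2·R_L/(R2+R_L) = 0.9982 kΩ.
Then V_out = V_supply · R2'/(R1 + R2') = 4.00 × 0.9982/5.768 = 0.6922 V.

V_out ≈ 0.692 V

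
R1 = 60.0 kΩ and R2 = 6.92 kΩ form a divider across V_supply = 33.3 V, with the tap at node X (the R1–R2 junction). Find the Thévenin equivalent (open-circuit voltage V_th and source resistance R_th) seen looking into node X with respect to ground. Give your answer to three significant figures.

Open-circuit (no load on X): V_th = V_supply · R2/(R1 + R2) = 33.3 × 6.92/(60.00 + 6.92) = 3.443 V.
Looking into X with the source shorted: R_th = R1·R2/(R1+R2) = 60.00 × 6.92/66.92 = 6.204 kΩ.

V_th ≈ 3.44 V, R_th ≈ 6.20 kΩ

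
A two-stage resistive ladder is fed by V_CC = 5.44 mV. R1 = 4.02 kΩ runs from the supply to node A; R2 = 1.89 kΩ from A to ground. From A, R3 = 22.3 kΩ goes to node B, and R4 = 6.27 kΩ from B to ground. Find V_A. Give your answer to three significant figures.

V_A ≈ 1.66 mV

Node A sees R2 in parallel with the series input of stage 2, R3 + R4 = 28.57 kΩ.
R2 ‖ (R3+R4) = 1.773 kΩ.
First divider: V_A = V_CC · 1.773/(4.02 + 1.773) = 1.665 mV.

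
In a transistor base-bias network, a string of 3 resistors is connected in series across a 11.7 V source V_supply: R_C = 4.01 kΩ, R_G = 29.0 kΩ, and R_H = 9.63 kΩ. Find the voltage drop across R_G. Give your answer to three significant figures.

V ≈ 7.96 V

Total series resistance ΣR = 4.01 + 29.0 + 9.63 = 42.64 kΩ.
V = V_supply · R/ΣR = 11.7 × 0.6801 = 7.957 V.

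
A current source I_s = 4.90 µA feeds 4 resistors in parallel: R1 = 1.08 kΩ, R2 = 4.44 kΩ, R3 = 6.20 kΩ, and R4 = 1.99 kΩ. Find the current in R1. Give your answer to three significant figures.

ΣG = 1/1.08 + 1/4.44 + 1/6.20 + 1/1.99 = 1.815.
R1 takes the fraction G_k/ΣG = 0.9259/1.815 = 0.5102, so I = 4.90 × 0.5102 = 2.500 µA.

I ≈ 2.50 µA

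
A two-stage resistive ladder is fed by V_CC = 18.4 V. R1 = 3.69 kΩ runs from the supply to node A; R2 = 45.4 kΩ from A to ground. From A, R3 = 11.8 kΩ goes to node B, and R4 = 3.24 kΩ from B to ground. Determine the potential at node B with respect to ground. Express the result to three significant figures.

V_B ≈ 2.99 V

The second stage (R3 + R4 = 15.04 kΩ) loads node A in parallel with R2.
R2 ‖ (R3+R4) = 11.30 kΩ.
V_A = 18.4 × 11.30/(3.69 + 11.30) = 13.87 V.
V_B = V_A × 0.2154 = 2.988 V.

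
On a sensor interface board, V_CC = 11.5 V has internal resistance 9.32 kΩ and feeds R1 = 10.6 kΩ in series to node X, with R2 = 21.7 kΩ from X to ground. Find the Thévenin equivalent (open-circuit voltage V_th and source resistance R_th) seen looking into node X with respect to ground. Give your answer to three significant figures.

V_th ≈ 6.00 V, R_th ≈ 10.4 kΩ

R1' = 9.32 + 10.6 = 19.92 kΩ (source resistance + R1).
V_th is the unloaded tap voltage: V_CC · R2/(R1'+R2) = 11.5 × 0.5214 = 5.996 V.
With V_CC suppressed (replaced by a short), R_th = R1' ‖ R2 = (19.92 × 21.7)/(19.92 + 21.7) = 10.39 kΩ.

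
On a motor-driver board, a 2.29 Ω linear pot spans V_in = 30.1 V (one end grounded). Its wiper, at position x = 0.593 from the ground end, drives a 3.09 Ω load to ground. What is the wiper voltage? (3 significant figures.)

Split the track: R_lower = x·R_p = 1.358 Ω, R_upper = (1−x)·R_p = 0.9320 Ω.
R_L loads the lower segment: effective lower R = 0.9434 Ω.
V_out = 30.1 × 0.9434/(0.9320 + 0.9434) = 15.14 V.
(Unloaded: V_out = x·V_in = 17.8 V.)

V_out ≈ 15.1 V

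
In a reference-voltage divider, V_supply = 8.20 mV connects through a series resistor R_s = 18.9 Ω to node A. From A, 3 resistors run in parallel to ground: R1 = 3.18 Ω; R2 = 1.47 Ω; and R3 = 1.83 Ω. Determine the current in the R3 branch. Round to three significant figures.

Combine the parallel branches: R_p = (1/3.18 + 1/1.47 + 1/1.83)⁻¹ = 0.6489 Ω.
V_A by voltage divider: V_A = 8.20 × 0.6489/(18.9 + 0.6489) = 0.2722 mV.
I(R3) = V_A / R3 = 0.2722/1.83 = 0.1487 mA.
(Equivalently: I_total = 0.4195 mA, then current-divider fraction G_k/ΣG = 0.3546.)

I ≈ 0.149 mA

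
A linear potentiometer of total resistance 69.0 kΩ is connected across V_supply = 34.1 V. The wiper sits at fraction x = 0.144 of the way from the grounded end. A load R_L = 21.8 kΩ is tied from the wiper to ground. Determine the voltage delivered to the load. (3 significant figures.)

V_out ≈ 3.53 V

Lower segment x·R_p = 9.936 kΩ; upper segment (1−x)·R_p = 59.06 kΩ.
R_L loads the lower segment: effective lower R = 6.825 kΩ.
Then V_out = V_supply · 6.825/(59.06 + 6.825) = 3.532 V.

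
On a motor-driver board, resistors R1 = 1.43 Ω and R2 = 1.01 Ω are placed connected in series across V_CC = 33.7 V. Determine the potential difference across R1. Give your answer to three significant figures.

Total series resistance ΣR = 1.43 + 1.01 = 2.440 Ω.
By the voltage-divider rule, V = 33.7 × 1.430/2.440 = 19.75 V.

V ≈ 19.8 V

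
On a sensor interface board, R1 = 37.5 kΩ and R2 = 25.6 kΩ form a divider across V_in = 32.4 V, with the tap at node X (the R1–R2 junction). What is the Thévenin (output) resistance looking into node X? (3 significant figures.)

R_th ≈ 15.2 kΩ

Looking into X with the source shorted: R_th = R1·R2/(R1+R2) = 37.50 × 25.6/63.10 = 15.21 kΩ.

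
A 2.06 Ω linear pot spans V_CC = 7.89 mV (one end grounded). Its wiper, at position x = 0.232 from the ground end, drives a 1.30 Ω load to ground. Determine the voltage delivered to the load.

V_out ≈ 1.43 mV

The pot divides into 1.582 Ω above the wiper and 0.4779 Ω below.
Lower segment in parallel with the load: 0.4779 ‖ 1.30 = 0.3495 Ω.
V_out = 7.89 × 0.3495/(1.582 + 0.3495) = 1.427 mV.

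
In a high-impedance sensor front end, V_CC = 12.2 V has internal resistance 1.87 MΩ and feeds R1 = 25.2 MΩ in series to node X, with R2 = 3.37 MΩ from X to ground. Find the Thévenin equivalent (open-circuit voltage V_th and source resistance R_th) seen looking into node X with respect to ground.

R1' = 1.87 + 25.2 = 27.07 MΩ (source resistance + R1).
V_th is the unloaded tap voltage: V_CC · R2/(R1'+R2) = 12.2 × 0.1107 = 1.351 V.
Looking into X with the source shorted: R_th = R1'·R2/(R1'+R2) = 27.07 × 3.37/30.44 = 2.997 MΩ.

V_th ≈ 1.35 V, R_th ≈ 3.00 MΩ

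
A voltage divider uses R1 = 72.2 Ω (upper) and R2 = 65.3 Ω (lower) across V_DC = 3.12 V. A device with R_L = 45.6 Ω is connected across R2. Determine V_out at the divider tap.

V_out ≈ 0.846 V

R2 ‖ R_L = (65.3 × 45.6)/(65.3 + 45.6) = 26.85 Ω.
Voltage divider with the loaded lower leg: V_out = 3.12 × 26.85/(72.2 + 26.85) = 3.12 × 0.2711 = 0.8458 V.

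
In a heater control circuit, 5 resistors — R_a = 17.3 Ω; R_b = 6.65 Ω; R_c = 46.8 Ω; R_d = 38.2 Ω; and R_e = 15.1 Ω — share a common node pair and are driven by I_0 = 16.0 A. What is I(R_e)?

Total conductance ΣG = 1/17.3 + 1/6.65 + 1/46.8 + 1/38.2 + 1/15.1 = 0.3220 (units of 1/Ω).
By the current-divider rule, I = I_0 · G_k/ΣG = 16.0 × 0.2057 = 3.291 A.

I ≈ 3.29 A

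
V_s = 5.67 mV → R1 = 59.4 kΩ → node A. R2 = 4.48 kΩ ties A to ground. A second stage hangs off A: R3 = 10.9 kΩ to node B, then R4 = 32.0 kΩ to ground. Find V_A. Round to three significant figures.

V_A ≈ 0.362 mV

Looking into the second stage from A: R3 + R4 = 42.90 kΩ appears in parallel with R2.
Effective lower resistance at A: R2 ‖ 42.90 = 4.056 kΩ.
First divider: V_A = V_s · 4.056/(59.4 + 4.056) = 0.3624 mV.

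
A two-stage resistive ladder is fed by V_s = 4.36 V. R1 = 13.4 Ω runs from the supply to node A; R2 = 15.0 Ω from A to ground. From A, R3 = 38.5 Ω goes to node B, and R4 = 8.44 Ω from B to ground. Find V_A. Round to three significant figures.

Node A sees R2 in parallel with the series input of stage 2, R3 + R4 = 46.94 Ω.
Effective lower resistance at A: R2 ‖ 46.94 = 11.37 Ω.
So V_A = 4.36 × 0.4590 = 2.001 V.

V_A ≈ 2.00 V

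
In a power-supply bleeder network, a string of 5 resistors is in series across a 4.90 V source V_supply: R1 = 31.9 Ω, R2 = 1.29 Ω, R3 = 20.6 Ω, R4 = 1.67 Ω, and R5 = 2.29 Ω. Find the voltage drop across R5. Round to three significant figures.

V ≈ 0.194 V

Series total: ΣR = 31.9 + 1.29 + 20.6 + 1.67 + 2.29 = 57.75 Ω.
Voltage divider: V = V_supply · (2.290 / 57.75) = 4.90 × 0.03965 = 0.1943 V.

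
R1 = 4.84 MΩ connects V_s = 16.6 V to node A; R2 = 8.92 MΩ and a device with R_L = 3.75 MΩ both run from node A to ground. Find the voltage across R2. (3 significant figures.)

V_out ≈ 5.86 V

First combine the lower leg with the load: R2 ‖ R_L = 2.640 MΩ.
Then V_out = V_s · R2'/(R1 + R2') = 16.6 × 2.640/7.480 = 5.859 V.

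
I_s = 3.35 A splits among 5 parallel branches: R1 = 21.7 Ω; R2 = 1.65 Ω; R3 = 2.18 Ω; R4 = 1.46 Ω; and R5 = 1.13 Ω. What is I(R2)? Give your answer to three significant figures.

I ≈ 0.757 A

Conductances: ΣG = 1/21.7 + 1/1.65 + 1/2.18 + 1/1.46 + 1/1.13 = 2.681 (1/Ω).
Current divider: I(R2) = I_s · G_k/ΣG = 3.35 × (0.6061/2.681) = 3.35 × 0.2261 = 0.7574 A.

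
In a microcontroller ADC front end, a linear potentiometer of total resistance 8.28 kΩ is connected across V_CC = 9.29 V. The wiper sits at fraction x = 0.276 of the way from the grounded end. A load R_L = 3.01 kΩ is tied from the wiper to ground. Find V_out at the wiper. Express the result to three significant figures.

V_out ≈ 1.65 V

Split the track: R_lower = x·R_p = 2.285 kΩ, R_upper = (1−x)·R_p = 5.995 kΩ.
Lower segment in parallel with the load: 2.285 ‖ 3.01 = 1.299 kΩ.
V_out = 9.29 × 1.299/(5.995 + 1.299) = 1.655 V.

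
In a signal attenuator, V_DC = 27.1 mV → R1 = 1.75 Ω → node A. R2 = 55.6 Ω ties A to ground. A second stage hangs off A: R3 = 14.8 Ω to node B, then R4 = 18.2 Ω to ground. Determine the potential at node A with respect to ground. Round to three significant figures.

V_A ≈ 25.0 mV

Looking into the second stage from A: R3 + R4 = 33.00 Ω appears in parallel with R2.
Effective lower resistance at A: R2 ‖ 33.00 = 20.71 Ω.
So V_A = 27.1 × 0.9221 = 24.99 mV.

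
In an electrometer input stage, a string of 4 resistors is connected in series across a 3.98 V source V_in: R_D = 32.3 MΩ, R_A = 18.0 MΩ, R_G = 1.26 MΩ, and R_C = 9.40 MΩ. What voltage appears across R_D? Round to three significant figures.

V ≈ 2.11 V

ΣR = 32.3 + 18.0 + 1.26 + 9.40 = 60.96 MΩ.
V = V_in · R/ΣR = 3.98 × 0.5299 = 2.109 V.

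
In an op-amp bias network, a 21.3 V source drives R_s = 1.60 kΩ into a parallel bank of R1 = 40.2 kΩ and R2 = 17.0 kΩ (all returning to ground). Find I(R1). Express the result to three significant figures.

Equivalent of the parallel group: R_p = 11.95 kΩ.
V_A by voltage divider: V_A = 21.3 × 11.95/(1.60 + 11.95) = 18.78 V.
Branch current I = V_A/R1 = 18.78/40.2 = 0.4673 mA.
(Equivalently: I_total = 1.572 mA, then current-divider fraction G_k/ΣG = 0.2972.)

I ≈ 0.467 mA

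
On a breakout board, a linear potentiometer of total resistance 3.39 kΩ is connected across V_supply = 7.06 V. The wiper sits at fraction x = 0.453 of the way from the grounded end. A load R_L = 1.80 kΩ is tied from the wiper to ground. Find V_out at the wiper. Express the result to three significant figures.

The pot divides into 1.854 kΩ above the wiper and 1.536 kΩ below.
R_L loads the lower segment: effective lower R = 0.8287 kΩ.
V_out = 7.06 × 0.8287/(1.854 + 0.8287) = 2.181 V.

V_out ≈ 2.18 V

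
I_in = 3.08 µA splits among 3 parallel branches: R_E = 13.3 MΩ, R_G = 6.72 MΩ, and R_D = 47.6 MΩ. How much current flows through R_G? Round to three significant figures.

Conductances: ΣG = 1/13.3 + 1/6.72 + 1/47.6 = 0.2450 (1/MΩ).
R_G takes the fraction G_k/ΣG = 0.1488/0.2450 = 0.6074, so I = 3.08 × 0.6074 = 1.871 µA.

I ≈ 1.87 µA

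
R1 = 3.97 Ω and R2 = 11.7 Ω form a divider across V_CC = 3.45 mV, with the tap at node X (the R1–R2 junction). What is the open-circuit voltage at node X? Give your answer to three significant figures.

With X open, the divider is unloaded: V_th = 3.45 × 11.7/15.67 = 2.576 mV.

V_th ≈ 2.58 mV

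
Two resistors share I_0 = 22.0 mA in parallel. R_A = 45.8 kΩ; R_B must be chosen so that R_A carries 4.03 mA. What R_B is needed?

R_B ≈ 10.3 kΩ

In a two-way split, I_A/I_0 = R_B/(R_A + R_B).
4.03/22.0 = R_B/(R_A + R_B) → R_B = R_A · (0.1832)/(1 − 0.1832) = 45.8 × 0.2243 = 10.27 kΩ.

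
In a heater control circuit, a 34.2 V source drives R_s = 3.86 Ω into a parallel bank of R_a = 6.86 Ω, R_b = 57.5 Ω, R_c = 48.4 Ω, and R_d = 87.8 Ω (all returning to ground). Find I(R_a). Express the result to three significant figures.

Combine the parallel branches: R_p = (1/6.86 + 1/57.5 + 1/48.4 + 1/87.8)⁻¹ = 5.123 Ω.
Node voltage V_A = V_CC · R_p/(R_s + R_p) = 34.2 × 0.5703 = 19.50 V.
Branch current I = V_A/R_a = 19.50/6.86 = 2.843 A.

I ≈ 2.84 A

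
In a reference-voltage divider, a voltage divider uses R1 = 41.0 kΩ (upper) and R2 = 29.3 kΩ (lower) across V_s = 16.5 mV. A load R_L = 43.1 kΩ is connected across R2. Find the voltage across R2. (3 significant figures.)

The load sits in parallel with R2, giving an effective lower resistance R2' = R2·R_L/(R2+R_L) = 17.44 kΩ.
Now apply the divider: V_out = 16.5 × 0.2985 = 4.925 mV.

V_out ≈ 4.92 mV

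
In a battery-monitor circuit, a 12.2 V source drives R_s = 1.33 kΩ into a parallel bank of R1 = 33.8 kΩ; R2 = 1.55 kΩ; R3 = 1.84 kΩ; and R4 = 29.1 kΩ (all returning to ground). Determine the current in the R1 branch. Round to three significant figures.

I ≈ 0.135 mA

Equivalent of the parallel group: R_p = 0.7983 kΩ.
Node voltage V_A = V_supply · R_p/(R_s + R_p) = 12.2 × 0.3751 = 4.576 V.
I(R1) = V_A / R1 = 4.576/33.8 = 0.1354 mA.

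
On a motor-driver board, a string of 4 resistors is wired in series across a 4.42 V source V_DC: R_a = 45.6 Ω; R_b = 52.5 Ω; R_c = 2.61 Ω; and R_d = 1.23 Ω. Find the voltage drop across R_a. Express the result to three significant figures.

ΣR = 45.6 + 52.5 + 2.61 + 1.23 = 101.9 Ω.
V = V_DC · R/ΣR = 4.42 × 0.4473 = 1.977 V.

V ≈ 1.98 V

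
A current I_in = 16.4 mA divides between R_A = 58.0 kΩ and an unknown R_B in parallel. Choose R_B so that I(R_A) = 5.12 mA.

The fraction through R_A equals R_B/(R_A+R_B).
5.12/16.4 = R_B/(R_A + R_B) → R_B = R_A · (0.3122)/(1 − 0.3122) = 58.0 × 0.4539 = 26.33 kΩ.

R_B ≈ 26.3 kΩ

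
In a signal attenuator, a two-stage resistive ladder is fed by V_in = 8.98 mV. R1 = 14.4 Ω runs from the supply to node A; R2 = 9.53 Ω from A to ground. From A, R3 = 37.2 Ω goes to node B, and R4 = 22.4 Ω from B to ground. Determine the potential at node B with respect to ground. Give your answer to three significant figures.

V_B ≈ 1.23 mV

Node A sees R2 in parallel with the series input of stage 2, R3 + R4 = 59.60 Ω.
R2 ‖ (R3+R4) = 8.216 Ω.
First divider: V_A = V_in · 8.216/(14.4 + 8.216) = 3.262 mV.
V_B = V_A × 0.3758 = 1.226 mV.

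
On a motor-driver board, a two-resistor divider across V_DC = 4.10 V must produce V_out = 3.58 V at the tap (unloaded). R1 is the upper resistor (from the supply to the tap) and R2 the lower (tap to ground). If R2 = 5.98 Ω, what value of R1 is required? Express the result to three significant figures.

The divider ratio is R2/(R1+R2) = 3.58/4.10 = 0.8732.
Rearranging, R1 = R2·(1−k)/k = 5.98 × 0.1453 = 0.8686 Ω.

R1 ≈ 0.869 Ω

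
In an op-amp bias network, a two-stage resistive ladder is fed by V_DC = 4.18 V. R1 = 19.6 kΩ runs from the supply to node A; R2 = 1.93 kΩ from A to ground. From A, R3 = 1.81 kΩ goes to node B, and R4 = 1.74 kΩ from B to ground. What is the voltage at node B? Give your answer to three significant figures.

V_B ≈ 0.123 V

Node A sees R2 in parallel with the series input of stage 2, R3 + R4 = 3.550 kΩ.
R2 ‖ (R3+R4) = 1.250 kΩ.
V_A = 4.18 × 1.250/(19.6 + 1.250) = 0.2507 V.
Stage 2 is unloaded, so V_B = V_A · R4/(R3+R4) = 0.2507 × 1.74/3.550 = 0.1229 V.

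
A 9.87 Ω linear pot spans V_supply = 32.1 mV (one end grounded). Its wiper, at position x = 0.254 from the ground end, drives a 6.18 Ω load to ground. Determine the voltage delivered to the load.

The pot divides into 7.363 Ω above the wiper and 2.507 Ω below.
(x·R_p) ‖ R_L = 1.783 Ω.
Loaded-divider output: V_out = 32.1 × 0.1950 = 6.259 mV.
(Unloaded: V_out = x·V_supply = 8.15 mV.)

V_out ≈ 6.26 mV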